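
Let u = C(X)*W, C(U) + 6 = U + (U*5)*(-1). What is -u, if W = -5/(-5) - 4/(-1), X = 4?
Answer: 110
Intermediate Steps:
C(U) = -6 - 4*U (C(U) = -6 + (U + (U*5)*(-1)) = -6 + (U + (5*U)*(-1)) = -6 + (U - 5*U) = -6 - 4*U)
W = 5 (W = -5*(-⅕) - 4*(-1) = 1 + 4 = 5)
u = -110 (u = (-6 - 4*4)*5 = (-6 - 16)*5 = -22*5 = -110)
-u = -1*(-110) = 110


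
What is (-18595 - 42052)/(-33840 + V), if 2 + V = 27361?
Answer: 60647/6481 ≈ 9.3577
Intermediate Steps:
V = 27359 (V = -2 + 27361 = 27359)
(-18595 - 42052)/(-33840 + V) = (-18595 - 42052)/(-33840 + 27359) = -60647/(-6481) = -60647*(-1/6481) = 60647/6481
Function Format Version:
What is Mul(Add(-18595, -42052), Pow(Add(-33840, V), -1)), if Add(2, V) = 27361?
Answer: Rational(60647, 6481) ≈ 9.3577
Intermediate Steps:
V = 27359 (V = Add(-2, 27361) = 27359)
Mul(Add(-18595, -42052), Pow(Add(-33840, V), -1)) = Mul(Add(-18595, -42052), Pow(Add(-33840, 27359), -1)) = Mul(-60647, Pow(-6481, -1)) = Mul(-60647, Rational(-1, 6481)) = Rational(60647, 6481)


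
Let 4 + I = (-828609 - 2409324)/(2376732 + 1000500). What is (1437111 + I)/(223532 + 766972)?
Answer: 1617813503297/1115053934976 ≈ 1.4509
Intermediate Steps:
I = -5582287/1125744 (I = -4 + (-828609 - 2409324)/(2376732 + 1000500) = -4 - 3237933/3377232 = -4 - 3237933*1/3377232 = -4 - 1079311/1125744 = -5582287/1125744 ≈ -4.9588)
(1437111 + I)/(223532 + 766972) = (1437111 - 5582287/1125744)/(223532 + 766972) = (1617813503297/1125744)/990504 = (1617813503297/1125744)*(1/990504) = 1617813503297/1115053934976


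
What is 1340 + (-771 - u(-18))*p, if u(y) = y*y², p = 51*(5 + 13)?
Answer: 4647338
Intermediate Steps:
p = 918 (p = 51*18 = 918)
u(y) = y³
1340 + (-771 - u(-18))*p = 1340 + (-771 - 1*(-18)³)*918 = 1340 + (-771 - 1*(-5832))*918 = 1340 + (-771 + 5832)*918 = 1340 + 5061*918 = 1340 + 4645998 = 4647338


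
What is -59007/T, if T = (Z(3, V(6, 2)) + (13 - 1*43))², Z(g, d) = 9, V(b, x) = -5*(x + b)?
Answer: -19669/147 ≈ -133.80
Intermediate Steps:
V(b, x) = -5*b - 5*x (V(b, x) = -5*(b + x) = -5*b - 5*x)
T = 441 (T = (9 + (13 - 1*43))² = (9 + (13 - 43))² = (9 - 30)² = (-21)² = 441)
-59007/T = -59007/441 = -59007*1/441 = -19669/147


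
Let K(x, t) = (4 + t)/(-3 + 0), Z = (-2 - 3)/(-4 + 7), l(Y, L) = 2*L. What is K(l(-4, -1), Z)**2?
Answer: 49/81 ≈ 0.60494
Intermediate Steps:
Z = -5/3 ≈ -1.6667
K(x, t) = -4/3 - t/3 (K(x, t) = (4 + t)/(-3) = (4 + t)*(-1/3) = -4/3 - t/3)
K(l(-4, -1), Z)**2 = (-4/3 - 1/3*(-5/3))**2 = (-4/3 + 5/9)**2 = (-7/9)**2 = 49/81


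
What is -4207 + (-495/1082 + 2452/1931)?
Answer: -8788164575/2089342 ≈ -4206.2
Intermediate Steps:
-4207 + (-495/1082 + 2452/1931) = -4207 + 1697219/2089342 = -8788164575/2089342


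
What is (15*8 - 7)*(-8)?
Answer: -904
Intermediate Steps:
(15*8 - 7)*(-8) = (120 - 7)*(-8) = 113*(-8) = -904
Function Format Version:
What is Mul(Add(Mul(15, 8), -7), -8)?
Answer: -904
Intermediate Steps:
Mul(Add(Mul(15, 8), -7), -8) = Mul(Add(120, -7), -8) = Mul(113, -8) = -904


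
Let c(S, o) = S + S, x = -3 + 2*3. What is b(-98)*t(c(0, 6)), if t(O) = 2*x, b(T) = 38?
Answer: 228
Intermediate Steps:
x = 3 (x = -3 + 6 = 3)
c(S, o) = 2*S
t(O) = 6 (t(O) = 2*3 = 6)
b(-98)*t(c(0, 6)) = 38*6 = 228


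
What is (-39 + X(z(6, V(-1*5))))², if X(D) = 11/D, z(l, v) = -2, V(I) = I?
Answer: 7921/4 ≈ 1980.3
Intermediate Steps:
(-39 + X(z(6, V(-1*5))))² = (-39 + 11/(-2))² = (-39 + 11*(-½))² = (-39 - 11/2)² = (-89/2)² = 7921/4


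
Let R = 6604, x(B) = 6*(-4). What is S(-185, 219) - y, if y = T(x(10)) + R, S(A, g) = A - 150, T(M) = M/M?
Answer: -6940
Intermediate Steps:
x(B) = -24
T(M) = 1
S(A, g) = -150 + A
y = 6605 (y = 1 + 6604 = 6605)
S(-185, 219) - y = (-150 - 185) - 1*6605 = -335 - 6605 = -6940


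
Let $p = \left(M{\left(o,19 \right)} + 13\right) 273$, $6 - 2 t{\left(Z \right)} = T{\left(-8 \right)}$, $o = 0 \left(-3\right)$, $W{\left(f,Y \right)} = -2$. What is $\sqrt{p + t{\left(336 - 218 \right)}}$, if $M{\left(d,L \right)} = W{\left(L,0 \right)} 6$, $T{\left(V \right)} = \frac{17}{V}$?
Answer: $\frac{\sqrt{4433}}{4} \approx 16.645$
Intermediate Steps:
$o = 0$
$t{\left(Z \right)} = \frac{65}{16}$ ($t{\left(Z \right)} = 3 - \frac{17 \frac{1}{-8}}{2} = 3 - \frac{17 \left(- \frac{1}{8}\right)}{2} = 3 - - \frac{17}{16} = 3 + \frac{17}{16} = \frac{65}{16}$)
$M{\left(d,L \right)} = -12$ ($M{\left(d,L \right)} = \left(-2\right) 6 = -12$)
$p = 273$ ($p = \left(-12 + 13\right) 273 = 1 \cdot 273 = 273$)
$\sqrt{p + t{\left(336 - 218 \right)}} = \sqrt{273 + \frac{65}{16}} = \sqrt{\frac{4433}{16}} = \frac{\sqrt{4433}}{4}$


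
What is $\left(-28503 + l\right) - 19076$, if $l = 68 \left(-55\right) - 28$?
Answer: $-51347$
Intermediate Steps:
$l = -3768$ ($l = -3740 - 28 = -3768$)
$\left(-28503 + l\right) - 19076 = \left(-28503 - 3768\right) - 19076 = -32271 - 19076 = -51347$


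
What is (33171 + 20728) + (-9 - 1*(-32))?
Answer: 53922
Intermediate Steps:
(33171 + 20728) + (-9 - 1*(-32)) = 53899 + (-9 + 32) = 53899 + 23 = 53922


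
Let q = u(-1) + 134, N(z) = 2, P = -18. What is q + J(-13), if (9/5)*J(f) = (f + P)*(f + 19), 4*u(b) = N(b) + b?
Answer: 371/12 ≈ 30.917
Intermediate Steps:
u(b) = ½ + b/4 (u(b) = (2 + b)/4 = ½ + b/4)
q = 537/4 (q = (½ + (¼)*(-1)) + 134 = (½ - ¼) + 134 = ¼ + 134 = 537/4 ≈ 134.25)
J(f) = 5*(-18 + f)*(19 + f)/9 (J(f) = 5*((f - 18)*(f + 19))/9 = 5*((-18 + f)*(19 + f))/9 = 5*(-18 + f)*(19 + f)/9)
q + J(-13) = 537/4 + (-190 + (5/9)*(-13) + (5/9)*(-13)²) = 537/4 + (-190 - 65/9 + (5/9)*169) = 537/4 + (-190 - 65/9 + 845/9) = 537/4 - 310/3 = 371/12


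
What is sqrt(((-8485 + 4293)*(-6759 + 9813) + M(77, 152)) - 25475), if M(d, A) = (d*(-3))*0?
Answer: 17*I*sqrt(44387) ≈ 3581.6*I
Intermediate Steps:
M(d, A) = 0 (M(d, A) = -3*d*0 = 0)
sqrt(((-8485 + 4293)*(-6759 + 9813) + M(77, 152)) - 25475) = sqrt(((-8485 + 4293)*(-6759 + 9813) + 0) - 25475) = sqrt((-4192*3054 + 0) - 25475) = sqrt((-12802368 + 0) - 25475) = sqrt(-12802368 - 25475) = sqrt(-12827843) = 17*I*sqrt(44387)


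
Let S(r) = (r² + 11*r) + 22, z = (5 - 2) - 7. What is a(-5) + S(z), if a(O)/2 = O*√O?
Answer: -6 - 10*I*√5 ≈ -6.0 - 22.361*I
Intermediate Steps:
z = -4 (z = 3 - 7 = -4)
a(O) = 2*O^(3/2) (a(O) = 2*(O*√O) = 2*O^(3/2))
S(r) = 22 + r² + 11*r
a(-5) + S(z) = 2*(-5)^(3/2) + (22 + (-4)² + 11*(-4)) = 2*(-5*I*√5) + (22 + 16 - 44) = -10*I*√5 - 6 = -6 - 10*I*√5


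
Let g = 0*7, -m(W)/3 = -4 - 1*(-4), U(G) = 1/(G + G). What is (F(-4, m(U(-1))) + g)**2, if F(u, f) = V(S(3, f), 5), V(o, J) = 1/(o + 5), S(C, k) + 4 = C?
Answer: 1/16 ≈ 0.062500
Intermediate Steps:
U(G) = 1/(2*G)
m(W) = 0 (m(W) = -3*(-4 - 1*(-4)) = -3*(-4 + 4) = -3*0 = 0)
S(C, k) = -4 + C
V(o, J) = 1/(5 + o)
F(u, f) = 1/4 (F(u, f) = 1/(5 + (-4 + 3)) = 1/(5 - 1) = 1/4)
g = 0
(F(-4, m(U(-1))) + g)**2 = (1/4 + 0)**2 = (1/4)**2 = 1/16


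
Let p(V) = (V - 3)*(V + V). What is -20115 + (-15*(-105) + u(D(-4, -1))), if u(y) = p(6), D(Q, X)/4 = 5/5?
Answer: -18504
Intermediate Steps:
D(Q, X) = 4 (D(Q, X) = 4*(5/5) = 4*(5*(1/5)) = 4*1 = 4)
p(V) = 2*V*(-3 + V) (p(V) = (-3 + V)*(2*V) = 2*V*(-3 + V))
u(y) = 36 (u(y) = 2*6*(-3 + 6) = 2*6*3 = 36)
-20115 + (-15*(-105) + u(D(-4, -1))) = -20115 + (-15*(-105) + 36) = -20115 + (1575 + 36) = -20115 + 1611 = -18504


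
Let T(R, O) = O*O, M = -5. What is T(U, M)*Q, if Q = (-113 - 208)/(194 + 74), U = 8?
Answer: -8025/268 ≈ -29.944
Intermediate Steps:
T(R, O) = O²
Q = -321/268 ≈ -1.1978
T(U, M)*Q = (-5)²*(-321/268) = 25*(-321/268) = -8025/268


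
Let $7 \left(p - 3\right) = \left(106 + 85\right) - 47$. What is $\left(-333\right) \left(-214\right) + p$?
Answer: $\frac{498999}{7} \approx 71286.0$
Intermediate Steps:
$p = \frac{165}{7}$ ($p = 3 + \frac{\left(106 + 85\right) - 47}{7} = 3 + \frac{191 - 47}{7} = 3 + \frac{1}{7} \cdot 144 = 3 + \frac{144}{7} = \frac{165}{7} \approx 23.571$)
$\left(-333\right) \left(-214\right) + p = \left(-333\right) \left(-214\right) + \frac{165}{7} = 71262 + \frac{165}{7} = \frac{498999}{7}$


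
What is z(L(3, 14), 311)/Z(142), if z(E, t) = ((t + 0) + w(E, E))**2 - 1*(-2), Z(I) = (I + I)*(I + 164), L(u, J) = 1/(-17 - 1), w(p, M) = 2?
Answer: 1921/1704 ≈ 1.1273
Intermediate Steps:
L(u, J) = -1/18 (L(u, J) = 1/(-18) = -1/18)
Z(I) = 2*I*(164 + I) (Z(I) = (2*I)*(164 + I) = 2*I*(164 + I))
z(E, t) = 2 + (2 + t)**2 (z(E, t) = ((t + 0) + 2)**2 - 1*(-2) = (t + 2)**2 + 2 = (2 + t)**2 + 2 = 2 + (2 + t)**2)
z(L(3, 14), 311)/Z(142) = (2 + (2 + 311)**2)/((2*142*(164 + 142))) = (2 + 313**2)/((2*142*306)) = (2 + 97969)/86904 = 97971*(1/86904) = 1921/1704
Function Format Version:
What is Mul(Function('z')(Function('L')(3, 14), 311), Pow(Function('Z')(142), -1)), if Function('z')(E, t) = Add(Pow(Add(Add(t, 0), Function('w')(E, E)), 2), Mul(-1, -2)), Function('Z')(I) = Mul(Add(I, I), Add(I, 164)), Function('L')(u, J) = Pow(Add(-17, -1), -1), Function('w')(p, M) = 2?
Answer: Rational(1921, 1704) ≈ 1.1273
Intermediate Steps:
Function('L')(u, J) = Rational(-1, 18) (Function('L')(u, J) = Pow(-18, -1) = Rational(-1, 18))
Function('Z')(I) = Mul(2, I, Add(164, I)) (Function('Z')(I) = Mul(Mul(2, I), Add(164, I)) = Mul(2, I, Add(164, I)))
Function('z')(E, t) = Add(2, Pow(Add(2, t), 2)) (Function('z')(E, t) = Add(Pow(Add(Add(t, 0), 2), 2), Mul(-1, -2)) = Add(Pow(Add(t, 2), 2), 2) = Add(Pow(Add(2, t), 2), 2) = Add(2, Pow(Add(2, t), 2)))
Mul(Function('z')(Function('L')(3, 14), 311), Pow(Function('Z')(142), -1)) = Mul(Add(2, Pow(Add(2, 311), 2)), Pow(Mul(2, 142, Add(164, 142)), -1)) = Mul(Add(2, Pow(313, 2)), Pow(Mul(2, 142, 306), -1)) = Mul(Add(2, 97969), Pow(86904, -1)) = Mul(97971, Rational(1, 86904)) = Rational(1921, 1704)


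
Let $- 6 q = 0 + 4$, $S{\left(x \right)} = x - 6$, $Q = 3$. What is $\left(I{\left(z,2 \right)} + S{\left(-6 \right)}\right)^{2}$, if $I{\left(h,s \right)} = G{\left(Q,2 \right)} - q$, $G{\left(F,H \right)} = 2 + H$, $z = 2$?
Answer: $\frac{484}{9} \approx 53.778$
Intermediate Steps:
$S{\left(x \right)} = -6 + x$ ($S{\left(x \right)} = x - 6 = -6 + x$)
$q = - \frac{2}{3}$ ($q = - \frac{0 + 4}{6} = \left(- \frac{1}{6}\right) 4 = - \frac{2}{3} \approx -0.66667$)
$I{\left(h,s \right)} = \frac{14}{3}$ ($I{\left(h,s \right)} = \left(2 + 2\right) - - \frac{2}{3} = 4 + \frac{2}{3} = \frac{14}{3}$)
$\left(I{\left(z,2 \right)} + S{\left(-6 \right)}\right)^{2} = \left(\frac{14}{3} - 12\right)^{2} = \left(- \frac{22}{3}\right)^{2} = \frac{484}{9}$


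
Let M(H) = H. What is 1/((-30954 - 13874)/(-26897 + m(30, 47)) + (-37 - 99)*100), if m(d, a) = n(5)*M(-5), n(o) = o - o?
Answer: -26897/365754372 ≈ -7.3538e-5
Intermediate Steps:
n(o) = 0
m(d, a) = 0 (m(d, a) = 0*(-5) = 0)
1/((-30954 - 13874)/(-26897 + m(30, 47)) + (-37 - 99)*100) = 1/((-30954 - 13874)/(-26897 + 0) + (-37 - 99)*100) = 1/(-44828/(-26897) - 136*100) = 1/(-44828*(-1/26897) - 13600) = 1/(44828/26897 - 13600) = 1/(-365754372/26897) = -26897/365754372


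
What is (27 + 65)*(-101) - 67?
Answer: -9359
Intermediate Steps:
(27 + 65)*(-101) - 67 = 92*(-101) - 67 = -9292 - 67 = -9359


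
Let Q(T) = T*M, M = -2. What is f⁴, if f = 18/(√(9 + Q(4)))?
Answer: 104976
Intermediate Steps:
Q(T) = -2*T (Q(T) = T*(-2) = -2*T)
f = 18 (f = 18/(√(9 - 2*4)) = 18/(√(9 - 8)) = 18/(√1) = 18/1 = 18*1 = 18)
f⁴ = 18⁴ = 104976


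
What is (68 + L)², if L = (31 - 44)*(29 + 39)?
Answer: 665856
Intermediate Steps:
L = -884 (L = -13*68 = -884)
(68 + L)² = (68 - 884)² = (-816)² = 665856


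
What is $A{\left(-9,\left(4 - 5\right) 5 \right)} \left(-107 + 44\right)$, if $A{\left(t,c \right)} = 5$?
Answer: $-315$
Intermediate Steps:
$A{\left(-9,\left(4 - 5\right) 5 \right)} \left(-107 + 44\right) = 5 \left(-107 + 44\right) = 5 \left(-63\right) = -315$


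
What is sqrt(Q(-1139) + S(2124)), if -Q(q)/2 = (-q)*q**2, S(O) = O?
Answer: I*sqrt(2955295114) ≈ 54363.0*I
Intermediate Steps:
Q(q) = 2*q**3 (Q(q) = -2*(-q)*q**2 = -(-2)*q**3 = 2*q**3)
sqrt(Q(-1139) + S(2124)) = sqrt(2*(-1139)**3 + 2124) = sqrt(2*(-1477648619) + 2124) = sqrt(-2955297238 + 2124) = sqrt(-2955295114) = I*sqrt(2955295114)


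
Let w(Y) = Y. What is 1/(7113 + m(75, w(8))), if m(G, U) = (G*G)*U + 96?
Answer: 1/52209 ≈ 1.9154e-5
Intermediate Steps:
m(G, U) = 96 + U*G² (m(G, U) = G²*U + 96 = U*G² + 96 = 96 + U*G²)
1/(7113 + m(75, w(8))) = 1/(7113 + (96 + 8*75²)) = 1/(7113 + (96 + 8*5625)) = 1/(7113 + (96 + 45000)) = 1/(7113 + 45096) = 1/52209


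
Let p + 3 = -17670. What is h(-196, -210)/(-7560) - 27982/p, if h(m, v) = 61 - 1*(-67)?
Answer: 8720074/5566995 ≈ 1.5664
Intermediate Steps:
p = -17673 (p = -3 - 17670 = -17673)
h(m, v) = 128 (h(m, v) = 61 + 67 = 128)
h(-196, -210)/(-7560) - 27982/p = 128/(-7560) - 27982/(-17673) = 128*(-1/7560) - 27982*(-1/17673) = -16/945 + 27982/17673 = 8720074/5566995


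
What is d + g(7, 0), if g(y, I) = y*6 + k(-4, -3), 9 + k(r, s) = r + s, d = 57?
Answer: 83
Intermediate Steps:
k(r, s) = -9 + r + s (k(r, s) = -9 + (r + s) = -9 + r + s)
g(y, I) = -16 + 6*y (g(y, I) = y*6 + (-9 - 4 - 3) = 6*y - 16 = -16 + 6*y)
d + g(7, 0) = 57 + (-16 + 6*7) = 57 + (-16 + 42) = 57 + 26 = 83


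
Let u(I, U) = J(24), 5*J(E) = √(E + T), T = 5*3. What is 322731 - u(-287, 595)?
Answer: 322731 - √39/5 ≈ 3.2273e+5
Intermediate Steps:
T = 15
J(E) = √(15 + E)/5 (J(E) = √(E + 15)/5 = √(15 + E)/5)
u(I, U) = √39/5 (u(I, U) = √(15 + 24)/5 = √39/5)
322731 - u(-287, 595) = 322731 - √39/5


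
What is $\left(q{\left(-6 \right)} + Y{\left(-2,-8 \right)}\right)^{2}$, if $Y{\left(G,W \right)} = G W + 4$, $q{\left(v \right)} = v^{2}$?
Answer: $3136$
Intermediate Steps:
$Y{\left(G,W \right)} = 4 + G W$
$\left(q{\left(-6 \right)} + Y{\left(-2,-8 \right)}\right)^{2} = \left(\left(-6\right)^{2} + \left(4 - -16\right)\right)^{2} = \left(36 + \left(4 + 16\right)\right)^{2} = \left(36 + 20\right)^{2} = 56^{2} = 3136$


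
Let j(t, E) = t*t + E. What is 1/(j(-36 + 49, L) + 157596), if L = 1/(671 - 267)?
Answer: 404/63737061 ≈ 6.3385e-6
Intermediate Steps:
L = 1/404 ≈ 0.0024752
j(t, E) = E + t² (j(t, E) = t² + E = E + t²)
1/(j(-36 + 49, L) + 157596) = 1/((1/404 + (-36 + 49)²) + 157596) = 1/((1/404 + 13²) + 157596) = 1/((1/404 + 169) + 157596) = 1/(68277/404 + 157596) = 1/(63737061/404) = 404/63737061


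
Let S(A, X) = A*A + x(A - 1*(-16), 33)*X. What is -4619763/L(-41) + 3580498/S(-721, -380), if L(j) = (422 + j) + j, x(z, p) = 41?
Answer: -2328348940823/171448740 ≈ -13580.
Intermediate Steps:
L(j) = 422 + 2*j
S(A, X) = A² + 41*X (S(A, X) = A*A + 41*X = A² + 41*X)
-4619763/L(-41) + 3580498/S(-721, -380) = -4619763/(422 + 2*(-41)) + 3580498/((-721)² + 41*(-380)) = -4619763/(422 - 82) + 3580498/(519841 - 15580) = -4619763/340 + 3580498/504261 = -2328348940823/171448740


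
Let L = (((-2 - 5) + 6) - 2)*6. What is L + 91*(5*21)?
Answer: 9537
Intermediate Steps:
L = -18 (L = ((-7 + 6) - 2)*6 = (-1 - 2)*6 = -3*6 = -18)
L + 91*(5*21) = -18 + 91*(5*21) = -18 + 91*105 = -18 + 9555 = 9537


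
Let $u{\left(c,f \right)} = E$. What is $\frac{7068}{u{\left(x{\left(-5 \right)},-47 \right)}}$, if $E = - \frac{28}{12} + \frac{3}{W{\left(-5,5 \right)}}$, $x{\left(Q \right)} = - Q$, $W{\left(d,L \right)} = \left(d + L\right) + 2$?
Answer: $- \frac{42408}{5} \approx -8481.6$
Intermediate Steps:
$W{\left(d,L \right)} = 2 + L + d$ ($W{\left(d,L \right)} = \left(L + d\right) + 2 = 2 + L + d$)
$E = - \frac{5}{6}$ ($E = - \frac{28}{12} + \frac{3}{2 + 5 - 5} = \left(-28\right) \frac{1}{12} + \frac{3}{2} = - \frac{7}{3} + 3 \cdot \frac{1}{2} = - \frac{7}{3} + \frac{3}{2} = - \frac{5}{6} \approx -0.83333$)
$u{\left(c,f \right)} = - \frac{5}{6}$
$\frac{7068}{u{\left(x{\left(-5 \right)},-47 \right)}} = \frac{7068}{- \frac{5}{6}} = 7068 \left(- \frac{6}{5}\right) = - \frac{42408}{5}$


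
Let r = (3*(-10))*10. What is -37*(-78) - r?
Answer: 3186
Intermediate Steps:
r = -300 (r = -30*10 = -300)
-37*(-78) - r = -37*(-78) - 1*(-300) = 2886 + 300 = 3186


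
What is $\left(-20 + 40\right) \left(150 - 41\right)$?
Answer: $2180$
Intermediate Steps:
$\left(-20 + 40\right) \left(150 - 41\right) = 20 \cdot 109 = 2180$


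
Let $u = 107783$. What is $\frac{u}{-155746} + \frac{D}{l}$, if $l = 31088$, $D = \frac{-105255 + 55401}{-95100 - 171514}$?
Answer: $- \frac{223337800813993}{322725025749968} \approx -0.69204$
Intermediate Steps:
$D = \frac{24927}{133307}$ ($D = - \frac{49854}{-266614} = \left(-49854\right) \left(- \frac{1}{266614}\right) = \frac{24927}{133307} \approx 0.18699$)
$\frac{u}{-155746} + \frac{D}{l} = \frac{107783}{-155746} + \frac{24927}{133307 \cdot 31088} = 107783 \left(- \frac{1}{155746}\right) + \frac{24927}{133307} \cdot \frac{1}{31088} = - \frac{107783}{155746} + \frac{24927}{4144248016} = - \frac{223337800813993}{322725025749968}$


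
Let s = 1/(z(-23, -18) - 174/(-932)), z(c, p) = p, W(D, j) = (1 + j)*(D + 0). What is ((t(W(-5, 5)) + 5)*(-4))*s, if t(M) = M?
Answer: -46600/8301 ≈ -5.6138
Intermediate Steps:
W(D, j) = D*(1 + j) (W(D, j) = (1 + j)*D = D*(1 + j))
s = -466/8301 (s = 1/(-18 - 174/(-932)) = 1/(-18 - 174*(-1/932)) = 1/(-18 + 87/466) = 1/(-8301/466) = -466/8301 ≈ -0.056138)
((t(W(-5, 5)) + 5)*(-4))*s = ((-5*(1 + 5) + 5)*(-4))*(-466/8301) = ((-5*6 + 5)*(-4))*(-466/8301) = ((-30 + 5)*(-4))*(-466/8301) = -25*(-4)*(-466/8301) = 100*(-466/8301) = -46600/8301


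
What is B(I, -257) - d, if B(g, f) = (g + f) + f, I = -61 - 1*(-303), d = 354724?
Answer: -354996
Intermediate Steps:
I = 242 (I = -61 + 303 = 242)
B(g, f) = g + 2*f (B(g, f) = (f + g) + f = g + 2*f)
B(I, -257) - d = (242 + 2*(-257)) - 1*354724 = (242 - 514) - 354724 = -272 - 354724 = -354996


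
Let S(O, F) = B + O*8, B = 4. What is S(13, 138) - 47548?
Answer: -47440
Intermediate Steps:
S(O, F) = 4 + 8*O (S(O, F) = 4 + O*8 = 4 + 8*O)
S(13, 138) - 47548 = (4 + 8*13) - 47548 = (4 + 104) - 47548 = 108 - 47548 = -47440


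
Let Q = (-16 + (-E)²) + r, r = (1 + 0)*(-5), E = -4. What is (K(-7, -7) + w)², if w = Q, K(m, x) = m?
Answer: 144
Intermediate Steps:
r = -5 (r = 1*(-5) = -5)
Q = -5 (Q = (-16 + (-1*(-4))²) - 5 = (-16 + 4²) - 5 = (-16 + 16) - 5 = 0 - 5 = -5)
w = -5
(K(-7, -7) + w)² = (-7 - 5)² = (-12)² = 144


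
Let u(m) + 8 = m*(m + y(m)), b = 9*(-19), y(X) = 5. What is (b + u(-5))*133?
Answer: -23807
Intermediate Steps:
b = -171
u(m) = -8 + m*(5 + m) (u(m) = -8 + m*(m + 5) = -8 + m*(5 + m))
(b + u(-5))*133 = (-171 + (-8 + (-5)² + 5*(-5)))*133 = (-171 + (-8 + 25 - 25))*133 = (-171 - 8)*133 = -179*133 = -23807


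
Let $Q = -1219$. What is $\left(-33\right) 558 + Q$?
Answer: $-19633$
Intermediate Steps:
$\left(-33\right) 558 + Q = \left(-33\right) 558 - 1219 = -18414 - 1219 = -19633$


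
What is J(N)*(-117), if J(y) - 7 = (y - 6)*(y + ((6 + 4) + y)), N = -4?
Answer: 1521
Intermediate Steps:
J(y) = 7 + (-6 + y)*(10 + 2*y) (J(y) = 7 + (y - 6)*(y + ((6 + 4) + y)) = 7 + (-6 + y)*(y + (10 + y)) = 7 + (-6 + y)*(10 + 2*y))
J(N)*(-117) = (-53 - 2*(-4) + 2*(-4)²)*(-117) = (-53 + 8 + 2*16)*(-117) = (-53 + 8 + 32)*(-117) = -13*(-117) = 1521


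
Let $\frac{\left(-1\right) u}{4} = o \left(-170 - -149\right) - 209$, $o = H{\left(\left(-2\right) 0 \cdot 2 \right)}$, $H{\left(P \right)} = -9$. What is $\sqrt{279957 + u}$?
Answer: $\sqrt{280037} \approx 529.19$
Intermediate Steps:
$o = -9$
$u = 80$ ($u = - 4 \left(- 9 \left(-170 - -149\right) - 209\right) = - 4 \left(- 9 \left(-170 + 149\right) - 209\right) = - 4 \left(\left(-9\right) \left(-21\right) - 209\right) = - 4 \left(189 - 209\right) = \left(-4\right) \left(-20\right) = 80$)
$\sqrt{279957 + u} = \sqrt{279957 + 80} = \sqrt{280037}$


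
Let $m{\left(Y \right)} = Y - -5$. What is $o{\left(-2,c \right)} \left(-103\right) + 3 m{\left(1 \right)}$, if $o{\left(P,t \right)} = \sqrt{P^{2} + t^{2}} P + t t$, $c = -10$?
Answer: $-10282 + 412 \sqrt{26} \approx -8181.2$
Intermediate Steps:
$m{\left(Y \right)} = 5 + Y$ ($m{\left(Y \right)} = Y + 5 = 5 + Y$)
$o{\left(P,t \right)} = t^{2} + P \sqrt{P^{2} + t^{2}}$ ($o{\left(P,t \right)} = P \sqrt{P^{2} + t^{2}} + t^{2} = t^{2} + P \sqrt{P^{2} + t^{2}}$)
$o{\left(-2,c \right)} \left(-103\right) + 3 m{\left(1 \right)} = \left(\left(-10\right)^{2} - 2 \sqrt{\left(-2\right)^{2} + \left(-10\right)^{2}}\right) \left(-103\right) + 3 \left(5 + 1\right) = \left(100 - 2 \sqrt{4 + 100}\right) \left(-103\right) + 3 \cdot 6 = \left(100 - 2 \sqrt{104}\right) \left(-103\right) + 18 = \left(100 - 2 \cdot 2 \sqrt{26}\right) \left(-103\right) + 18 = \left(100 - 4 \sqrt{26}\right) \left(-103\right) + 18 = \left(-10300 + 412 \sqrt{26}\right) + 18 = -10282 + 412 \sqrt{26}$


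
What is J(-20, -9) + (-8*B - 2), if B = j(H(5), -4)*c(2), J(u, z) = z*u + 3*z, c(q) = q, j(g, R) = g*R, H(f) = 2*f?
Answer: 791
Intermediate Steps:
j(g, R) = R*g
J(u, z) = 3*z + u*z (J(u, z) = u*z + 3*z = 3*z + u*z)
B = -80 (B = -8*5*2 = -4*10*2 = -40*2 = -80)
J(-20, -9) + (-8*B - 2) = -9*(3 - 20) + (-8*(-80) - 2) = -9*(-17) + (640 - 2) = 153 + 638 = 791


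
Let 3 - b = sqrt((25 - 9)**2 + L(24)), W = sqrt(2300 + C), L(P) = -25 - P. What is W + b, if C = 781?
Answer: 3 + sqrt(3081) - 3*sqrt(23) ≈ 44.119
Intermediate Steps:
W = sqrt(3081) (W = sqrt(2300 + 781) = sqrt(3081) ≈ 55.507)
b = 3 - 3*sqrt(23) (b = 3 - sqrt((25 - 9)**2 + (-25 - 1*24)) = 3 - sqrt(16**2 + (-25 - 24)) = 3 - sqrt(256 - 49) = 3 - sqrt(207) = 3 - 3*sqrt(23) ≈ -11.387)
W + b = sqrt(3081) + (3 - 3*sqrt(23)) = 3 + sqrt(3081) - 3*sqrt(23)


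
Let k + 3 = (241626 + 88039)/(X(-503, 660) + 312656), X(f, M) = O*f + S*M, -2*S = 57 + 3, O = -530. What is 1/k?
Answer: -559446/1348673 ≈ -0.41481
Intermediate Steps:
S = -30 (S = -(57 + 3)/2 = -1/2*60 = -30)
X(f, M) = -530*f - 30*M
k = -1348673/559446 (k = -3 + (241626 + 88039)/((-530*(-503) - 30*660) + 312656) = -3 + 329665/((266590 - 19800) + 312656) = -3 + 329665/(246790 + 312656) = -3 + 329665/559446 = -1348673/559446 ≈ -2.4107)
1/k = 1/(-1348673/559446) = -559446/1348673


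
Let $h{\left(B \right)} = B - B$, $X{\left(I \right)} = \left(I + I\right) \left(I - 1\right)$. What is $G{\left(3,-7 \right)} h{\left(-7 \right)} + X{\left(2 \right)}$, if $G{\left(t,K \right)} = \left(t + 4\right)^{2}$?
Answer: $4$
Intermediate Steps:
$X{\left(I \right)} = 2 I \left(-1 + I\right)$
$h{\left(B \right)} = 0$
$G{\left(t,K \right)} = \left(4 + t\right)^{2}$
$G{\left(3,-7 \right)} h{\left(-7 \right)} + X{\left(2 \right)} = \left(4 + 3\right)^{2} \cdot 0 + 2 \cdot 2 \left(-1 + 2\right) = 7^{2} \cdot 0 + 2 \cdot 2 \cdot 1 = 49 \cdot 0 + 4 = 0 + 4 = 4$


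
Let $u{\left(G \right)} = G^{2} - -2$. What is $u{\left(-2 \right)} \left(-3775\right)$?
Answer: $-22650$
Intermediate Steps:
$u{\left(G \right)} = 2 + G^{2}$ ($u{\left(G \right)} = G^{2} + 2 = 2 + G^{2}$)
$u{\left(-2 \right)} \left(-3775\right) = \left(2 + \left(-2\right)^{2}\right) \left(-3775\right) = \left(2 + 4\right) \left(-3775\right) = 6 \left(-3775\right) = -22650$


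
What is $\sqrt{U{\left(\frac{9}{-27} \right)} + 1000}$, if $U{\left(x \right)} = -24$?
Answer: $4 \sqrt{61} \approx 31.241$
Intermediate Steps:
$\sqrt{U{\left(\frac{9}{-27} \right)} + 1000} = \sqrt{-24 + 1000} = \sqrt{976} = 4 \sqrt{61}$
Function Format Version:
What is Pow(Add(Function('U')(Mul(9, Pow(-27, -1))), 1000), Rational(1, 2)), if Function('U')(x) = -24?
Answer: Mul(4, Pow(61, Rational(1, 2))) ≈ 31.241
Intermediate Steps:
Pow(Add(Function('U')(Mul(9, Pow(-27, -1))), 1000), Rational(1, 2)) = Pow(Add(-24, 1000), Rational(1, 2)) = Pow(976, Rational(1, 2)) = Mul(4, Pow(61, Rational(1, 2)))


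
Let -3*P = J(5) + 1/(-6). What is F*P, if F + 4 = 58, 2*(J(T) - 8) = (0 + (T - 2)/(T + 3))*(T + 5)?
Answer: -699/4 ≈ -174.75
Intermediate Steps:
J(T) = 8 + (-2 + T)*(5 + T)/(2*(3 + T)) (J(T) = 8 + ((0 + (T - 2)/(T + 3))*(T + 5))/2 = 8 + ((0 + (-2 + T)/(3 + T))*(5 + T))/2 = 8 + (((-2 + T)/(3 + T))*(5 + T))/2 = 8 + ((-2 + T)*(5 + T)/(3 + T))/2 = 8 + (-2 + T)*(5 + T)/(2*(3 + T)))
F = 54 (F = -4 + 58 = 54)
P = -233/72 (P = -((38 + 5² + 19*5)/(2*(3 + 5)) + 1/(-6))/3 = -((½)*(38 + 25 + 95)/8 - ⅙)/3 = -((½)*(⅛)*158 - ⅙)/3 = -(79/8 - ⅙)/3 = -⅓*233/24 = -233/72 ≈ -3.2361)
F*P = 54*(-233/72) = -699/4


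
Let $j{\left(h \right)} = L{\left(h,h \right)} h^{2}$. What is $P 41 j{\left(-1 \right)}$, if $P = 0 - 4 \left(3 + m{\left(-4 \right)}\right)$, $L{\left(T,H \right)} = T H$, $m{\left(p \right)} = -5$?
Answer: $328$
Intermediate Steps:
$L{\left(T,H \right)} = H T$
$P = 8$ ($P = 0 - 4 \left(3 - 5\right) = 0 - -8 = 0 + 8 = 8$)
$j{\left(h \right)} = h^{4}$ ($j{\left(h \right)} = h h h^{2} = h^{2} h^{2} = h^{4}$)
$P 41 j{\left(-1 \right)} = 8 \cdot 41 \left(-1\right)^{4} = 328 \cdot 1 = 328$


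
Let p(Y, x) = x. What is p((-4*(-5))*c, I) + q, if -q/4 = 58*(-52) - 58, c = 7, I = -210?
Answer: 12086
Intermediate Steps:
q = 12296 (q = -4*(58*(-52) - 58) = -4*(-3016 - 58) = -4*(-3074) = 12296)
p((-4*(-5))*c, I) + q = -210 + 12296 = 12086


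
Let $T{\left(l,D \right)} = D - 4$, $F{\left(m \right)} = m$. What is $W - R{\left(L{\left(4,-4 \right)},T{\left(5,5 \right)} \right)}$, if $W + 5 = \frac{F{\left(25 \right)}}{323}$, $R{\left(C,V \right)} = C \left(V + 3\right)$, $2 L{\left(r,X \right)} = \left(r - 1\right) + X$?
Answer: $- \frac{944}{323} \approx -2.9226$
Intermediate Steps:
$L{\left(r,X \right)} = - \frac{1}{2} + \frac{X}{2} + \frac{r}{2}$ ($L{\left(r,X \right)} = \frac{\left(r - 1\right) + X}{2} = \frac{\left(-1 + r\right) + X}{2} = \frac{-1 + X + r}{2} = - \frac{1}{2} + \frac{X}{2} + \frac{r}{2}$)
$T{\left(l,D \right)} = -4 + D$
$R{\left(C,V \right)} = C \left(3 + V\right)$
$W = - \frac{1590}{323}$ ($W = -5 + \frac{25}{323} = - \frac{1590}{323} \approx -4.9226$)
$W - R{\left(L{\left(4,-4 \right)},T{\left(5,5 \right)} \right)} = - \frac{1590}{323} - \left(- \frac{1}{2} + \frac{1}{2} \left(-4\right) + \frac{1}{2} \cdot 4\right) \left(3 + \left(-4 + 5\right)\right) = - \frac{1590}{323} - \left(- \frac{1}{2} - 2 + 2\right) \left(3 + 1\right) = - \frac{1590}{323} - \left(- \frac{1}{2}\right) 4 = - \frac{1590}{323} - -2 = - \frac{1590}{323} + 2 = - \frac{944}{323}$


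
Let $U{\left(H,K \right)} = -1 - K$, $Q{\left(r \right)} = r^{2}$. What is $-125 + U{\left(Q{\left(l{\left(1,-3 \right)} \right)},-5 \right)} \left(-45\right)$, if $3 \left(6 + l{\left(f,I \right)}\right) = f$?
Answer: $-305$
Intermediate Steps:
$l{\left(f,I \right)} = -6 + \frac{f}{3}$
$-125 + U{\left(Q{\left(l{\left(1,-3 \right)} \right)},-5 \right)} \left(-45\right) = -125 + \left(-1 - -5\right) \left(-45\right) = -125 + \left(-1 + 5\right) \left(-45\right) = -125 + 4 \left(-45\right) = -125 - 180 = -305$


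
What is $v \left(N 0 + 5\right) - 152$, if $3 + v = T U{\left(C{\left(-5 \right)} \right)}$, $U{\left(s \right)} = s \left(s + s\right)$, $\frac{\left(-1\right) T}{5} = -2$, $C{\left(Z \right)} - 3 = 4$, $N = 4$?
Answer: $4733$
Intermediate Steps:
$C{\left(Z \right)} = 7$ ($C{\left(Z \right)} = 3 + 4 = 7$)
$T = 10$ ($T = \left(-5\right) \left(-2\right) = 10$)
$U{\left(s \right)} = 2 s^{2}$ ($U{\left(s \right)} = s 2 s = 2 s^{2}$)
$v = 977$ ($v = -3 + 10 \cdot 2 \cdot 7^{2} = -3 + 10 \cdot 2 \cdot 49 = -3 + 10 \cdot 98 = -3 + 980 = 977$)
$v \left(N 0 + 5\right) - 152 = 977 \left(4 \cdot 0 + 5\right) - 152 = 977 \left(0 + 5\right) - 152 = 977 \cdot 5 - 152 = 4885 - 152 = 4733$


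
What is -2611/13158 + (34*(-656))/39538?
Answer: -198354875/260120502 ≈ -0.76255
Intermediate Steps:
-2611/13158 + (34*(-656))/39538 = -2611*1/13158 - 22304*1/39538 = -2611/13158 - 11152/19769 = -198354875/260120502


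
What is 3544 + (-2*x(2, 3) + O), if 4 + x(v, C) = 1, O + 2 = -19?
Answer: 3529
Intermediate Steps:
O = -21 (O = -2 - 19 = -21)
x(v, C) = -3 (x(v, C) = -4 + 1 = -3)
3544 + (-2*x(2, 3) + O) = 3544 + (-2*(-3) - 21) = 3544 + (6 - 21) = 3544 - 15 = 3529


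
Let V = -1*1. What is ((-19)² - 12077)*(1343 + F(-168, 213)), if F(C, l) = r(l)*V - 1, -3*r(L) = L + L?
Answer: -17386544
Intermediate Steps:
r(L) = -2*L/3 (r(L) = -(L + L)/3 = -2*L/3)
V = -1
F(C, l) = -1 + 2*l/3 (F(C, l) = -2*l/3*(-1) - 1 = 2*l/3 - 1 = -1 + 2*l/3)
((-19)² - 12077)*(1343 + F(-168, 213)) = ((-19)² - 12077)*(1343 + (-1 + (⅔)*213)) = (361 - 12077)*(1343 + (-1 + 142)) = -11716*(1343 + 141) = -11716*1484 = -17386544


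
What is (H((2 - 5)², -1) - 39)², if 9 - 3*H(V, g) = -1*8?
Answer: 10000/9 ≈ 1111.1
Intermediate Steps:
H(V, g) = 17/3 (H(V, g) = 3 - (-1)*8/3 = 3 - ⅓*(-8) = 3 + 8/3 = 17/3)
(H((2 - 5)², -1) - 39)² = (17/3 - 39)² = (-100/3)² = 10000/9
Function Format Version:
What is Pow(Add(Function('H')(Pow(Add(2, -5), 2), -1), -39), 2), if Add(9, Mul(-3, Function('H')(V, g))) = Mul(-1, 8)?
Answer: Rational(10000, 9) ≈ 1111.1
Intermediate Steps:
Function('H')(V, g) = Rational(17, 3) (Function('H')(V, g) = Add(3, Mul(Rational(-1, 3), Mul(-1, 8))) = Add(3, Mul(Rational(-1, 3), -8)) = Add(3, Rational(8, 3)) = Rational(17, 3))
Pow(Add(Function('H')(Pow(Add(2, -5), 2), -1), -39), 2) = Pow(Add(Rational(17, 3), -39), 2) = Pow(Rational(-100, 3), 2) = Rational(10000, 9)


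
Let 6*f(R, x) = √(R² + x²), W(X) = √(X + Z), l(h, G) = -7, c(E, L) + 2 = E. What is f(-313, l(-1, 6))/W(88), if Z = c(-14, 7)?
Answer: √49009/36 ≈ 6.1494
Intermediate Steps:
c(E, L) = -2 + E
Z = -16 (Z = -2 - 14 = -16)
W(X) = √(-16 + X) (W(X) = √(X - 16) = √(-16 + X))
f(R, x) = √(R² + x²)/6
f(-313, l(-1, 6))/W(88) = (√((-313)² + (-7)²)/6)/(√(-16 + 88)) = (√(97969 + 49)/6)/(√72) = (√98018/6)/((6*√2)) = (√98018/6)*(√2/12) = √49009/36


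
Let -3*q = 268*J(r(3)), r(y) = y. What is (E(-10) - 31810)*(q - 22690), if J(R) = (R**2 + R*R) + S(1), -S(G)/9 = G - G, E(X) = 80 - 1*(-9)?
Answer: 770756858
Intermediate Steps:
E(X) = 89 (E(X) = 80 + 9 = 89)
S(G) = 0 (S(G) = -9*(G - G) = -9*0 = 0)
J(R) = 2*R**2 (J(R) = (R**2 + R*R) + 0 = (R**2 + R**2) + 0 = 2*R**2 + 0 = 2*R**2)
q = -1608 (q = -268*2*3**2/3 = -268*2*9/3 = -268*18/3 = -1/3*4824 = -1608)
(E(-10) - 31810)*(q - 22690) = (89 - 31810)*(-1608 - 22690) = -31721*(-24298) = 770756858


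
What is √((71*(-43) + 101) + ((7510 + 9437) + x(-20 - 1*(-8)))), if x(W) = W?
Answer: √13983 ≈ 118.25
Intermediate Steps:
√((71*(-43) + 101) + ((7510 + 9437) + x(-20 - 1*(-8)))) = √((71*(-43) + 101) + ((7510 + 9437) + (-20 - 1*(-8)))) = √((-3053 + 101) + (16947 + (-20 + 8))) = √(-2952 + (16947 - 12)) = √(-2952 + 16935) = √13983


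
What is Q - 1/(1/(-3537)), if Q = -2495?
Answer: 1042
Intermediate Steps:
Q - 1/(1/(-3537)) = -2495 - 1/(1/(-3537)) = -2495 - 1/(-1/3537) = -2495 - 1*(-3537) = -2495 + 3537 = 1042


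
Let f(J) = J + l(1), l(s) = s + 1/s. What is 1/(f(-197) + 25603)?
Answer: 1/25408 ≈ 3.9358e-5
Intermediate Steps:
f(J) = 2 + J (f(J) = J + (1 + 1/1) = J + (1 + 1) = J + 2 = 2 + J)
1/(f(-197) + 25603) = 1/((2 - 197) + 25603) = 1/(-195 + 25603) = 1/25408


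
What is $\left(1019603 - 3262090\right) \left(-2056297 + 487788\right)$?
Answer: $3517361041883$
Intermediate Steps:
$\left(1019603 - 3262090\right) \left(-2056297 + 487788\right) = \left(-2242487\right) \left(-1568509\right) = 3517361041883$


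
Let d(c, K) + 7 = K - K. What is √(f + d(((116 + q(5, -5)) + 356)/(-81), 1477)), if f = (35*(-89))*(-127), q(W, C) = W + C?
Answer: √395598 ≈ 628.97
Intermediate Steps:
q(W, C) = C + W
f = 395605 (f = -3115*(-127) = 395605)
d(c, K) = -7 (d(c, K) = -7 + (K - K) = -7 + 0 = -7)
√(f + d(((116 + q(5, -5)) + 356)/(-81), 1477)) = √(395605 - 7) = √395598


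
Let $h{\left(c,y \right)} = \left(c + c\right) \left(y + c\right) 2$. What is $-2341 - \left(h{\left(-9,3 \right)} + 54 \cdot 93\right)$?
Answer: $-7579$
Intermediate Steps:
$h{\left(c,y \right)} = 4 c \left(c + y\right)$ ($h{\left(c,y \right)} = 2 c \left(c + y\right) 2 = 4 c \left(c + y\right)$)
$-2341 - \left(h{\left(-9,3 \right)} + 54 \cdot 93\right) = -2341 - \left(4 \left(-9\right) \left(-9 + 3\right) + 54 \cdot 93\right) = -2341 - \left(4 \left(-9\right) \left(-6\right) + 5022\right) = -2341 - \left(216 + 5022\right) = -2341 - 5238 = -7579$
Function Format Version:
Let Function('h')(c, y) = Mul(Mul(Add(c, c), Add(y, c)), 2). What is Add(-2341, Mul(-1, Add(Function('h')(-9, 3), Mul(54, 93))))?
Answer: -7579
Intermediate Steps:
Function('h')(c, y) = Mul(4, c, Add(c, y)) (Function('h')(c, y) = Mul(Mul(Mul(2, c), Add(c, y)), 2) = Mul(Mul(2, c, Add(c, y)), 2) = Mul(4, c, Add(c, y)))
Add(-2341, Mul(-1, Add(Function('h')(-9, 3), Mul(54, 93)))) = Add(-2341, Mul(-1, Add(Mul(4, -9, Add(-9, 3)), Mul(54, 93)))) = Add(-2341, Mul(-1, Add(Mul(4, -9, -6), 5022))) = Add(-2341, Mul(-1, Add(216, 5022))) = Add(-2341, Mul(-1, 5238)) = Add(-2341, -5238) = -7579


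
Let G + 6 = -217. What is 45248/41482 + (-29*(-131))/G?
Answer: -10535701/660749 ≈ -15.945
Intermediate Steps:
G = -223 (G = -6 - 217 = -223)
45248/41482 + (-29*(-131))/G = 45248/41482 - 29*(-131)/(-223) = 45248*(1/41482) + 3799*(-1/223) = 3232/2963 - 3799/223 = -10535701/660749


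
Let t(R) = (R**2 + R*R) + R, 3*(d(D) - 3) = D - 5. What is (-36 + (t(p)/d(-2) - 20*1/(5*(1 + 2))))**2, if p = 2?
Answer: 4489/9 ≈ 498.78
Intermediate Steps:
d(D) = 4/3 + D/3 (d(D) = 3 + (D - 5)/3 = 3 + (-5 + D)/3 = 3 + (-5/3 + D/3) = 4/3 + D/3)
t(R) = R + 2*R**2 (t(R) = (R**2 + R**2) + R = 2*R**2 + R = R + 2*R**2)
(-36 + (t(p)/d(-2) - 20*1/(5*(1 + 2))))**2 = (-36 + ((2*(1 + 2*2))/(4/3 + (1/3)*(-2)) - 20*1/(5*(1 + 2))))**2 = (-36 + ((2*(1 + 4))/(4/3 - 2/3) - 20/(3*5)))**2 = (-36 + ((2*5)/(2/3) - 20/15))**2 = (-36 + (10*(3/2) - 20*1/15))**2 = (-36 + (15 - 4/3))**2 = (-36 + 41/3)**2 = (-67/3)**2 = 4489/9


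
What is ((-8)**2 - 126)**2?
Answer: 3844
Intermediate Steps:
((-8)**2 - 126)**2 = (64 - 126)**2 = (-62)**2 = 3844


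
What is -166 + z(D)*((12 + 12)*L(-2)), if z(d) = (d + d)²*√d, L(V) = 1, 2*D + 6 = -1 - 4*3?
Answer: -166 + 4332*I*√38 ≈ -166.0 + 26704.0*I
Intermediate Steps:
D = -19/2 (D = -3 + (-1 - 4*3)/2 = -3 + (-1 - 12)/2 = -3 + (½)*(-13) = -3 - 13/2 = -19/2 ≈ -9.5000)
z(d) = 4*d^(5/2) (z(d) = (2*d)²*√d = (4*d²)*√d = 4*d^(5/2))
-166 + z(D)*((12 + 12)*L(-2)) = -166 + (4*(-19/2)^(5/2))*((12 + 12)*1) = -166 + (4*(361*I*√38/8))*(24*1) = -166 + (361*I*√38/2)*24 = -166 + 4332*I*√38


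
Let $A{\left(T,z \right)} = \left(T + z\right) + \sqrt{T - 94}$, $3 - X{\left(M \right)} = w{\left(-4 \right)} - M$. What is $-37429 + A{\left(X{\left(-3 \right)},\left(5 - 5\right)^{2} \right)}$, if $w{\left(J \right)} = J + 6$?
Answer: $-37431 + 4 i \sqrt{6} \approx -37431.0 + 9.798 i$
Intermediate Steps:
$w{\left(J \right)} = 6 + J$
$X{\left(M \right)} = 1 + M$ ($X{\left(M \right)} = 3 - \left(\left(6 - 4\right) - M\right) = 3 - \left(2 - M\right) = 3 + \left(-2 + M\right) = 1 + M$)
$A{\left(T,z \right)} = T + z + \sqrt{-94 + T}$ ($A{\left(T,z \right)} = \left(T + z\right) + \sqrt{-94 + T} = T + z + \sqrt{-94 + T}$)
$-37429 + A{\left(X{\left(-3 \right)},\left(5 - 5\right)^{2} \right)} = -37429 + \left(\left(1 - 3\right) + \left(5 - 5\right)^{2} + \sqrt{-94 + \left(1 - 3\right)}\right) = -37429 + \left(-2 + 0^{2} + \sqrt{-94 - 2}\right) = -37429 + \left(-2 + 0 + \sqrt{-96}\right) = -37429 + \left(-2 + 0 + 4 i \sqrt{6}\right) = -37429 - \left(2 - 4 i \sqrt{6}\right) = -37431 + 4 i \sqrt{6}$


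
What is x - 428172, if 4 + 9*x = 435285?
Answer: -3418267/9 ≈ -3.7981e+5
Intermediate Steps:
x = 435281/9 (x = -4/9 + (⅑)*435285 = -4/9 + 48365 = 435281/9 ≈ 48365.)
x - 428172 = 435281/9 - 428172 = -3418267/9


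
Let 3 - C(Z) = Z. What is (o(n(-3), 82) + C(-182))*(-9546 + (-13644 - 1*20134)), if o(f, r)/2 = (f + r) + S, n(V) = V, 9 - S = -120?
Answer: -26037724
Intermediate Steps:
S = 129 (S = 9 - 1*(-120) = 9 + 120 = 129)
C(Z) = 3 - Z
o(f, r) = 258 + 2*f + 2*r (o(f, r) = 2*((f + r) + 129) = 2*(129 + f + r) = 258 + 2*f + 2*r)
(o(n(-3), 82) + C(-182))*(-9546 + (-13644 - 1*20134)) = ((258 + 2*(-3) + 2*82) + (3 - 1*(-182)))*(-9546 + (-13644 - 1*20134)) = ((258 - 6 + 164) + (3 + 182))*(-9546 + (-13644 - 20134)) = (416 + 185)*(-9546 - 33778) = 601*(-43324) = -26037724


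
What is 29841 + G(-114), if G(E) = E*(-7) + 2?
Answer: 30641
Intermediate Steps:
G(E) = 2 - 7*E (G(E) = -7*E + 2 = 2 - 7*E)
29841 + G(-114) = 29841 + (2 - 7*(-114)) = 29841 + (2 + 798) = 29841 + 800 = 30641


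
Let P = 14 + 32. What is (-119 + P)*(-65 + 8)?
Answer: 4161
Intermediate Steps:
P = 46
(-119 + P)*(-65 + 8) = (-119 + 46)*(-65 + 8) = -73*(-57) = 4161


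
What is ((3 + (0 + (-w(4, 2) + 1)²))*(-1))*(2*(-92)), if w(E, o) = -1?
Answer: 1288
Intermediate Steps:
((3 + (0 + (-w(4, 2) + 1)²))*(-1))*(2*(-92)) = ((3 + (0 + (-1*(-1) + 1)²))*(-1))*(2*(-92)) = ((3 + (0 + (1 + 1)²))*(-1))*(-184) = ((3 + (0 + 2²))*(-1))*(-184) = ((3 + (0 + 4))*(-1))*(-184) = ((3 + 4)*(-1))*(-184) = (7*(-1))*(-184) = -7*(-184) = 1288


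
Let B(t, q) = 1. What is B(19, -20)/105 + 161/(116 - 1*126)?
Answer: -3379/210 ≈ -16.090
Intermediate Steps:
B(19, -20)/105 + 161/(116 - 1*126) = 1/105 + 161/(116 - 1*126) = 1*(1/105) + 161/(116 - 126) = 1/105 + 161/(-10) = 1/105 + 161*(-1/10) = 1/105 - 161/10 = -3379/210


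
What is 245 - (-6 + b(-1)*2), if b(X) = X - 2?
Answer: 257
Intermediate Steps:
b(X) = -2 + X
245 - (-6 + b(-1)*2) = 245 - (-6 + (-2 - 1)*2) = 245 - (-6 - 3*2) = 245 - (-6 - 6) = 245 - 1*(-12) = 245 + 12 = 257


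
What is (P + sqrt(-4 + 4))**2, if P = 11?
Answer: 121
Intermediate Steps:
(P + sqrt(-4 + 4))**2 = (11 + sqrt(-4 + 4))**2 = (11 + sqrt(0))**2 = (11 + 0)**2 = 11**2 = 121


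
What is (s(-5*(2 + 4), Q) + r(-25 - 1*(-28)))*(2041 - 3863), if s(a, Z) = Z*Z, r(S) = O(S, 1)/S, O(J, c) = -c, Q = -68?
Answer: -25272962/3 ≈ -8.4243e+6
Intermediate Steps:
r(S) = -1/S (r(S) = (-1*1)/S = -1/S)
s(a, Z) = Z²
(s(-5*(2 + 4), Q) + r(-25 - 1*(-28)))*(2041 - 3863) = ((-68)² - 1/(-25 - 1*(-28)))*(2041 - 3863) = (4624 - 1/(-25 + 28))*(-1822) = (4624 - 1/3)*(-1822) = (4624 - 1*⅓)*(-1822) = (4624 - ⅓)*(-1822) = (13871/3)*(-1822) = -25272962/3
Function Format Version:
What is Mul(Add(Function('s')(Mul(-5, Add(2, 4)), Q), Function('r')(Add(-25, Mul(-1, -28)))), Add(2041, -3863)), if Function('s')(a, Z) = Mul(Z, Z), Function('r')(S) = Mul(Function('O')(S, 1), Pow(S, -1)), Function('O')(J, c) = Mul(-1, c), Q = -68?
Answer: Rational(-25272962, 3) ≈ -8.4243e+6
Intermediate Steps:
Function('r')(S) = Mul(-1, Pow(S, -1)) (Function('r')(S) = Mul(Mul(-1, 1), Pow(S, -1)) = Mul(-1, Pow(S, -1)))
Function('s')(a, Z) = Pow(Z, 2)
Mul(Add(Function('s')(Mul(-5, Add(2, 4)), Q), Function('r')(Add(-25, Mul(-1, -28)))), Add(2041, -3863)) = Mul(Add(Pow(-68, 2), Mul(-1, Pow(Add(-25, Mul(-1, -28)), -1))), Add(2041, -3863)) = Mul(Add(4624, Mul(-1, Pow(Add(-25, 28), -1))), -1822) = Mul(Add(4624, Mul(-1, Pow(3, -1))), -1822) = Mul(Add(4624, Mul(-1, Rational(1, 3))), -1822) = Mul(Add(4624, Rational(-1, 3)), -1822) = Mul(Rational(13871, 3), -1822) = Rational(-25272962, 3)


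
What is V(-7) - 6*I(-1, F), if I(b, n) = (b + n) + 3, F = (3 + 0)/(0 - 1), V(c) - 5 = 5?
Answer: 16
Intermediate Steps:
V(c) = 10 (V(c) = 5 + 5 = 10)
F = -3 (F = 3/(-1) = 3*(-1) = -3)
I(b, n) = 3 + b + n
V(-7) - 6*I(-1, F) = 10 - 6*(3 - 1 - 3) = 10 - 6*(-1) = 10 + 6 = 16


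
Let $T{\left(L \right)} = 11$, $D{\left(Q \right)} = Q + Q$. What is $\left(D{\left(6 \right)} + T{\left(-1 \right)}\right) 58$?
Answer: $1334$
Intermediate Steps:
$D{\left(Q \right)} = 2 Q$
$\left(D{\left(6 \right)} + T{\left(-1 \right)}\right) 58 = \left(2 \cdot 6 + 11\right) 58 = \left(12 + 11\right) 58 = 23 \cdot 58 = 1334$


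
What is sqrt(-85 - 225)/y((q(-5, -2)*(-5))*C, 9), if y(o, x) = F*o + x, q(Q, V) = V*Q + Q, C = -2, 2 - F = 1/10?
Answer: I*sqrt(310)/104 ≈ 0.1693*I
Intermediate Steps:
F = 19/10 (F = 2 - 1/10 = 19/10 ≈ 1.9000)
q(Q, V) = Q + Q*V (q(Q, V) = Q*V + Q = Q + Q*V)
y(o, x) = x + 19*o/10 (y(o, x) = 19*o/10 + x = x + 19*o/10)
sqrt(-85 - 225)/y((q(-5, -2)*(-5))*C, 9) = sqrt(-85 - 225)/(9 + 19*((-5*(1 - 2)*(-5))*(-2))/10) = sqrt(-310)/(9 + 19*((-5*(-1)*(-5))*(-2))/10) = (I*sqrt(310))/(9 + 19*((5*(-5))*(-2))/10) = (I*sqrt(310))/(9 + 19*(-25*(-2))/10) = (I*sqrt(310))/(9 + (19/10)*50) = (I*sqrt(310))/(9 + 95) = (I*sqrt(310))/104 = (I*sqrt(310))*(1/104) = I*sqrt(310)/104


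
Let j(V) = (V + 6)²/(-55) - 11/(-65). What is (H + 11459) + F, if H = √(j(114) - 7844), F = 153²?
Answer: 34868 + I*√4143810385/715 ≈ 34868.0 + 90.031*I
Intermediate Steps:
F = 23409
j(V) = 11/65 - (6 + V)²/55 (j(V) = (6 + V)²*(-1/55) - 11*(-1/65) = -(6 + V)²/55 + 11/65 = 11/65 - (6 + V)²/55)
H = I*√4143810385/715 (H = √((11/65 - (6 + 114)²/55) - 7844) = √((11/65 - 1/55*120²) - 7844) = √((11/65 - 1/55*14400) - 7844) = √((11/65 - 2880/11) - 7844) = √(-187079/715 - 7844) = √(-5795539/715) = I*√4143810385/715 ≈ 90.031*I)
(H + 11459) + F = (I*√4143810385/715 + 11459) + 23409 = (11459 + I*√4143810385/715) + 23409 = 34868 + I*√4143810385/715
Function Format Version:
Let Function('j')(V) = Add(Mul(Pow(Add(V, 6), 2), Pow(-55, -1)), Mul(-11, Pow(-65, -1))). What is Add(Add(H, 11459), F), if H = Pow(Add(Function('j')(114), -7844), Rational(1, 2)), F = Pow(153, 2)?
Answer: Add(34868, Mul(Rational(1, 715), I, Pow(4143810385, Rational(1, 2)))) ≈ Add(34868., Mul(90.031, I))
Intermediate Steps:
F = 23409
Function('j')(V) = Add(Rational(11, 65), Mul(Rational(-1, 55), Pow(Add(6, V), 2))) (Function('j')(V) = Add(Mul(Pow(Add(6, V), 2), Rational(-1, 55)), Mul(-11, Rational(-1, 65))) = Add(Mul(Rational(-1, 55), Pow(Add(6, V), 2)), Rational(11, 65)) = Add(Rational(11, 65), Mul(Rational(-1, 55), Pow(Add(6, V), 2))))
H = Mul(Rational(1, 715), I, Pow(4143810385, Rational(1, 2))) (H = Pow(Add(Add(Rational(11, 65), Mul(Rational(-1, 55), Pow(Add(6, 114), 2))), -7844), Rational(1, 2)) = Pow(Add(Add(Rational(11, 65), Mul(Rational(-1, 55), Pow(120, 2))), -7844), Rational(1, 2)) = Pow(Add(Add(Rational(11, 65), Mul(Rational(-1, 55), 14400)), -7844), Rational(1, 2)) = Pow(Add(Add(Rational(11, 65), Rational(-2880, 11)), -7844), Rational(1, 2)) = Pow(Add(Rational(-187079, 715), -7844), Rational(1, 2)) = Pow(Rational(-5795539, 715), Rational(1, 2)) = Mul(Rational(1, 715), I, Pow(4143810385, Rational(1, 2))) ≈ Mul(90.031, I))
Add(Add(H, 11459), F) = Add(Add(Mul(Rational(1, 715), I, Pow(4143810385, Rational(1, 2))), 11459), 23409) = Add(Add(11459, Mul(Rational(1, 715), I, Pow(4143810385, Rational(1, 2)))), 23409) = Add(34868, Mul(Rational(1, 715), I, Pow(4143810385, Rational(1, 2))))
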